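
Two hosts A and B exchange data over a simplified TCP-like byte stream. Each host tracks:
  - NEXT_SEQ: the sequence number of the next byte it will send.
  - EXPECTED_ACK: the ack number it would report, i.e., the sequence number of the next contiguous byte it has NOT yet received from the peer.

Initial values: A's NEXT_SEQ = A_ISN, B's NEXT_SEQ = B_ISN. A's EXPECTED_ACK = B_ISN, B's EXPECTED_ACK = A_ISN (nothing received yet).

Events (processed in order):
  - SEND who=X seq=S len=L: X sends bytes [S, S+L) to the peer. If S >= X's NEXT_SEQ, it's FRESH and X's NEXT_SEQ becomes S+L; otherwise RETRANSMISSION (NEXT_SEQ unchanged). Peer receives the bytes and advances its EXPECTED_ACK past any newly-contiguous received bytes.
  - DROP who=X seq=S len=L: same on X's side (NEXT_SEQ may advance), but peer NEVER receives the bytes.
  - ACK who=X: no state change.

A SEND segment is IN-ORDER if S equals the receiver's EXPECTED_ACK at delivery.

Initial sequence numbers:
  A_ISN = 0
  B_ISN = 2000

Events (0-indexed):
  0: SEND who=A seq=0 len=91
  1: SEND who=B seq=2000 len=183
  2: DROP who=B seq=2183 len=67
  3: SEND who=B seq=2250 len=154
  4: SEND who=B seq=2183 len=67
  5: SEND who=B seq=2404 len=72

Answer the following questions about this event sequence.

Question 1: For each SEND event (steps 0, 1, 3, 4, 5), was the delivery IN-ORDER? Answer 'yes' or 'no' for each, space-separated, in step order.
Answer: yes yes no yes yes

Derivation:
Step 0: SEND seq=0 -> in-order
Step 1: SEND seq=2000 -> in-order
Step 3: SEND seq=2250 -> out-of-order
Step 4: SEND seq=2183 -> in-order
Step 5: SEND seq=2404 -> in-order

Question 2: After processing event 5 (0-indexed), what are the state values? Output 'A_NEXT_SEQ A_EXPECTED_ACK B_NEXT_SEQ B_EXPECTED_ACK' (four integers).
After event 0: A_seq=91 A_ack=2000 B_seq=2000 B_ack=91
After event 1: A_seq=91 A_ack=2183 B_seq=2183 B_ack=91
After event 2: A_seq=91 A_ack=2183 B_seq=2250 B_ack=91
After event 3: A_seq=91 A_ack=2183 B_seq=2404 B_ack=91
After event 4: A_seq=91 A_ack=2404 B_seq=2404 B_ack=91
After event 5: A_seq=91 A_ack=2476 B_seq=2476 B_ack=91

91 2476 2476 91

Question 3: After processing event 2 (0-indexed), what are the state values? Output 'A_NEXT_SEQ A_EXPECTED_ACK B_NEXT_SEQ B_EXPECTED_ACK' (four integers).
After event 0: A_seq=91 A_ack=2000 B_seq=2000 B_ack=91
After event 1: A_seq=91 A_ack=2183 B_seq=2183 B_ack=91
After event 2: A_seq=91 A_ack=2183 B_seq=2250 B_ack=91

91 2183 2250 91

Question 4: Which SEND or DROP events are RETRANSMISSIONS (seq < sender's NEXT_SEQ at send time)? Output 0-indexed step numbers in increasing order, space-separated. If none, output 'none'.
Answer: 4

Derivation:
Step 0: SEND seq=0 -> fresh
Step 1: SEND seq=2000 -> fresh
Step 2: DROP seq=2183 -> fresh
Step 3: SEND seq=2250 -> fresh
Step 4: SEND seq=2183 -> retransmit
Step 5: SEND seq=2404 -> fresh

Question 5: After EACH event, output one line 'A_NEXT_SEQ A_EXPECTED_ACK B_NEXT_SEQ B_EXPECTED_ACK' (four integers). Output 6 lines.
91 2000 2000 91
91 2183 2183 91
91 2183 2250 91
91 2183 2404 91
91 2404 2404 91
91 2476 2476 91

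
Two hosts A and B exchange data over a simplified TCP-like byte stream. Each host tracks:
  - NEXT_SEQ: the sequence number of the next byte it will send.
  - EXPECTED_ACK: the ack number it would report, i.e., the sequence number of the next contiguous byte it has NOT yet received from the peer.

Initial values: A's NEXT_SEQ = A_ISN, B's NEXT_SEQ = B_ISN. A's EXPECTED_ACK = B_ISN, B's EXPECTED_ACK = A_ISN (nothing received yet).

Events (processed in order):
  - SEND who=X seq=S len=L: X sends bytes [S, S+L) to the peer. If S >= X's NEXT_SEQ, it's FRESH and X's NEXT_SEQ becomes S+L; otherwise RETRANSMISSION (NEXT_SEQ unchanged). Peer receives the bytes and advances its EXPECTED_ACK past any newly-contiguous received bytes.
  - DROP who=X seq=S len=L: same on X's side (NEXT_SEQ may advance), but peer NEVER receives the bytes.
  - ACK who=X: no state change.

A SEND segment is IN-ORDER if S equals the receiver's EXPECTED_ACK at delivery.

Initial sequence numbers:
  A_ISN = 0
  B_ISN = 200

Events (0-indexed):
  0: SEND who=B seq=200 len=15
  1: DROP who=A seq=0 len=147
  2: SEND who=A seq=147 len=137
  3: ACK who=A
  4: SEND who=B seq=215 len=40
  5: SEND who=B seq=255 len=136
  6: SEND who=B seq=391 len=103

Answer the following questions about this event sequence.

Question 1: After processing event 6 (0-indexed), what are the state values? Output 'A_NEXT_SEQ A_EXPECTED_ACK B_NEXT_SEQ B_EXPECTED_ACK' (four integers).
After event 0: A_seq=0 A_ack=215 B_seq=215 B_ack=0
After event 1: A_seq=147 A_ack=215 B_seq=215 B_ack=0
After event 2: A_seq=284 A_ack=215 B_seq=215 B_ack=0
After event 3: A_seq=284 A_ack=215 B_seq=215 B_ack=0
After event 4: A_seq=284 A_ack=255 B_seq=255 B_ack=0
After event 5: A_seq=284 A_ack=391 B_seq=391 B_ack=0
After event 6: A_seq=284 A_ack=494 B_seq=494 B_ack=0

284 494 494 0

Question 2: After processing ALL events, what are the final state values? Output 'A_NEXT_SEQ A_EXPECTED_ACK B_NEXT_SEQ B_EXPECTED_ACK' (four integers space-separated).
After event 0: A_seq=0 A_ack=215 B_seq=215 B_ack=0
After event 1: A_seq=147 A_ack=215 B_seq=215 B_ack=0
After event 2: A_seq=284 A_ack=215 B_seq=215 B_ack=0
After event 3: A_seq=284 A_ack=215 B_seq=215 B_ack=0
After event 4: A_seq=284 A_ack=255 B_seq=255 B_ack=0
After event 5: A_seq=284 A_ack=391 B_seq=391 B_ack=0
After event 6: A_seq=284 A_ack=494 B_seq=494 B_ack=0

Answer: 284 494 494 0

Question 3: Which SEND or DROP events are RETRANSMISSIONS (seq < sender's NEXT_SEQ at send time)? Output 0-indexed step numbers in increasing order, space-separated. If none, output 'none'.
Answer: none

Derivation:
Step 0: SEND seq=200 -> fresh
Step 1: DROP seq=0 -> fresh
Step 2: SEND seq=147 -> fresh
Step 4: SEND seq=215 -> fresh
Step 5: SEND seq=255 -> fresh
Step 6: SEND seq=391 -> fresh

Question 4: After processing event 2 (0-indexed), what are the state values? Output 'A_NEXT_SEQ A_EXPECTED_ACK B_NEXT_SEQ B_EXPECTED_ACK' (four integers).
After event 0: A_seq=0 A_ack=215 B_seq=215 B_ack=0
After event 1: A_seq=147 A_ack=215 B_seq=215 B_ack=0
After event 2: A_seq=284 A_ack=215 B_seq=215 B_ack=0

284 215 215 0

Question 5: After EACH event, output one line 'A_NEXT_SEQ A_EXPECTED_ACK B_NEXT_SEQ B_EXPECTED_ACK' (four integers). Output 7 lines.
0 215 215 0
147 215 215 0
284 215 215 0
284 215 215 0
284 255 255 0
284 391 391 0
284 494 494 0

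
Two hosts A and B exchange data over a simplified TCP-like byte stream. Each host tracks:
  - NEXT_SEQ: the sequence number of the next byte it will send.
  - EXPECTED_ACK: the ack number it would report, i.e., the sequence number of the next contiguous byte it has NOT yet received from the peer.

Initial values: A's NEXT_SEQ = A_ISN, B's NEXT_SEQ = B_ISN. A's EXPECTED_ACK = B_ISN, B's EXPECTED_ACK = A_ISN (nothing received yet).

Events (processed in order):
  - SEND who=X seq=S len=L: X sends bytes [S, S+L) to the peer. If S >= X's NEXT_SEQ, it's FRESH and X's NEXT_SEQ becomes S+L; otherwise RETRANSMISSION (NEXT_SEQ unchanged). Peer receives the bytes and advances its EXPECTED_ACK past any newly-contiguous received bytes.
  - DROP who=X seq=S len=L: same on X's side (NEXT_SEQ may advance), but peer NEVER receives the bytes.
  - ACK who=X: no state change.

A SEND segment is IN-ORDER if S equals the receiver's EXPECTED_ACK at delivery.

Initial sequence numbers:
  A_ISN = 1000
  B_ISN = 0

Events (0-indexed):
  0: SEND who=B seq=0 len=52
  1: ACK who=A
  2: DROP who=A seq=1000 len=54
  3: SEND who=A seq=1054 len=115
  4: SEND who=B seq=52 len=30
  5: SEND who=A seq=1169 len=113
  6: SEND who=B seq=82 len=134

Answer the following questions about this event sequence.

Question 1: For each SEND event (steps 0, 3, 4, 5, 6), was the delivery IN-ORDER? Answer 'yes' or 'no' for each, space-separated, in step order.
Step 0: SEND seq=0 -> in-order
Step 3: SEND seq=1054 -> out-of-order
Step 4: SEND seq=52 -> in-order
Step 5: SEND seq=1169 -> out-of-order
Step 6: SEND seq=82 -> in-order

Answer: yes no yes no yes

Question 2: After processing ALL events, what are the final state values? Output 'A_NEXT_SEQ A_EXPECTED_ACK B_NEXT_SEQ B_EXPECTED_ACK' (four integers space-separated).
Answer: 1282 216 216 1000

Derivation:
After event 0: A_seq=1000 A_ack=52 B_seq=52 B_ack=1000
After event 1: A_seq=1000 A_ack=52 B_seq=52 B_ack=1000
After event 2: A_seq=1054 A_ack=52 B_seq=52 B_ack=1000
After event 3: A_seq=1169 A_ack=52 B_seq=52 B_ack=1000
After event 4: A_seq=1169 A_ack=82 B_seq=82 B_ack=1000
After event 5: A_seq=1282 A_ack=82 B_seq=82 B_ack=1000
After event 6: A_seq=1282 A_ack=216 B_seq=216 B_ack=1000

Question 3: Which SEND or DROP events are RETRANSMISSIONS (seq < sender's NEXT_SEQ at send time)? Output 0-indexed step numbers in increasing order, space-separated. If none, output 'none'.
Step 0: SEND seq=0 -> fresh
Step 2: DROP seq=1000 -> fresh
Step 3: SEND seq=1054 -> fresh
Step 4: SEND seq=52 -> fresh
Step 5: SEND seq=1169 -> fresh
Step 6: SEND seq=82 -> fresh

Answer: none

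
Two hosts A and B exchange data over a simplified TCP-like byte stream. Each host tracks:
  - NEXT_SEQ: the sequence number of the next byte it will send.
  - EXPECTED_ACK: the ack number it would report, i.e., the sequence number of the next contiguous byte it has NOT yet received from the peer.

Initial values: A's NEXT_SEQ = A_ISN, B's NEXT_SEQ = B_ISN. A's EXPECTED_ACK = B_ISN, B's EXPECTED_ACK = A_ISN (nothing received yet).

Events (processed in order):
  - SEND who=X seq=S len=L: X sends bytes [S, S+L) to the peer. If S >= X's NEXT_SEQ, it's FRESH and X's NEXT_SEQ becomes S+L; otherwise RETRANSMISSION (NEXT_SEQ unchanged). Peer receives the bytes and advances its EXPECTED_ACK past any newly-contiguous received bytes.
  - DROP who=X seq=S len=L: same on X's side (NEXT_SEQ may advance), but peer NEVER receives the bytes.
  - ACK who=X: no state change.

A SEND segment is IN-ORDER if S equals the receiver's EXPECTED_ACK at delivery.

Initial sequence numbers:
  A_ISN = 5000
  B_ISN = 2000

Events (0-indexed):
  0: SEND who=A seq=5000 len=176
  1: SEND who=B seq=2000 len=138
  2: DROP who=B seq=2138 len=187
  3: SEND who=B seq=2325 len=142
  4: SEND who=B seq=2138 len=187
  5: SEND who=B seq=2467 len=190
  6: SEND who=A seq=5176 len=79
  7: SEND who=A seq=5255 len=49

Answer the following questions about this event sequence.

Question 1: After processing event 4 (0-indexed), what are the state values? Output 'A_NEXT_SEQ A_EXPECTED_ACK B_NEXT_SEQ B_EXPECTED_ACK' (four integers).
After event 0: A_seq=5176 A_ack=2000 B_seq=2000 B_ack=5176
After event 1: A_seq=5176 A_ack=2138 B_seq=2138 B_ack=5176
After event 2: A_seq=5176 A_ack=2138 B_seq=2325 B_ack=5176
After event 3: A_seq=5176 A_ack=2138 B_seq=2467 B_ack=5176
After event 4: A_seq=5176 A_ack=2467 B_seq=2467 B_ack=5176

5176 2467 2467 5176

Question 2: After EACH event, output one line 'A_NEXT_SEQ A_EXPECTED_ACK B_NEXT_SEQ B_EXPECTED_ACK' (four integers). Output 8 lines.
5176 2000 2000 5176
5176 2138 2138 5176
5176 2138 2325 5176
5176 2138 2467 5176
5176 2467 2467 5176
5176 2657 2657 5176
5255 2657 2657 5255
5304 2657 2657 5304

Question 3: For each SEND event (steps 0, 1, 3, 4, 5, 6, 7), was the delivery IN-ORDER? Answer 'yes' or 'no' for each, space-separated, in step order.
Step 0: SEND seq=5000 -> in-order
Step 1: SEND seq=2000 -> in-order
Step 3: SEND seq=2325 -> out-of-order
Step 4: SEND seq=2138 -> in-order
Step 5: SEND seq=2467 -> in-order
Step 6: SEND seq=5176 -> in-order
Step 7: SEND seq=5255 -> in-order

Answer: yes yes no yes yes yes yes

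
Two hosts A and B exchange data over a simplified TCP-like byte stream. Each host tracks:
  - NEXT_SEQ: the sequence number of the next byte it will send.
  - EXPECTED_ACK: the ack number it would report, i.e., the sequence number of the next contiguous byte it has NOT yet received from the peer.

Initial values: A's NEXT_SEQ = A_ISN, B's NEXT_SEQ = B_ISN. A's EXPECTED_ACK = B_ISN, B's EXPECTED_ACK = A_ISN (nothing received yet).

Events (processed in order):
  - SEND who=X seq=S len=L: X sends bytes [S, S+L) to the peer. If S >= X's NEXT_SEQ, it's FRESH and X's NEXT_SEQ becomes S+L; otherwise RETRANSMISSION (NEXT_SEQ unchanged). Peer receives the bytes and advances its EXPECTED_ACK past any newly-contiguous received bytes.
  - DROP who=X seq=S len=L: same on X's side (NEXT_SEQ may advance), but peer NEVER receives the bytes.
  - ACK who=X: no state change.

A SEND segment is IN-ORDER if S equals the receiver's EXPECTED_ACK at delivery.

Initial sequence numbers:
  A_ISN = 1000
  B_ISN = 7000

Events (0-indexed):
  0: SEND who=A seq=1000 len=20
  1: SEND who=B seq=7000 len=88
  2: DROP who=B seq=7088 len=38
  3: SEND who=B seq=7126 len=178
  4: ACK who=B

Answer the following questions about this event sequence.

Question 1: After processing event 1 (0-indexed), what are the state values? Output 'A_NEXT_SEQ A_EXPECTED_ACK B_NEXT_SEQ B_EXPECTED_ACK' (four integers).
After event 0: A_seq=1020 A_ack=7000 B_seq=7000 B_ack=1020
After event 1: A_seq=1020 A_ack=7088 B_seq=7088 B_ack=1020

1020 7088 7088 1020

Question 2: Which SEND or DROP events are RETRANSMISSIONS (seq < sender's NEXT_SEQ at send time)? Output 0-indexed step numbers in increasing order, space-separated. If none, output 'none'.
Step 0: SEND seq=1000 -> fresh
Step 1: SEND seq=7000 -> fresh
Step 2: DROP seq=7088 -> fresh
Step 3: SEND seq=7126 -> fresh

Answer: none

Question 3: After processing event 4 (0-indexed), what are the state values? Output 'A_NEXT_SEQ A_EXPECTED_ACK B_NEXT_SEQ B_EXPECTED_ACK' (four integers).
After event 0: A_seq=1020 A_ack=7000 B_seq=7000 B_ack=1020
After event 1: A_seq=1020 A_ack=7088 B_seq=7088 B_ack=1020
After event 2: A_seq=1020 A_ack=7088 B_seq=7126 B_ack=1020
After event 3: A_seq=1020 A_ack=7088 B_seq=7304 B_ack=1020
After event 4: A_seq=1020 A_ack=7088 B_seq=7304 B_ack=1020

1020 7088 7304 1020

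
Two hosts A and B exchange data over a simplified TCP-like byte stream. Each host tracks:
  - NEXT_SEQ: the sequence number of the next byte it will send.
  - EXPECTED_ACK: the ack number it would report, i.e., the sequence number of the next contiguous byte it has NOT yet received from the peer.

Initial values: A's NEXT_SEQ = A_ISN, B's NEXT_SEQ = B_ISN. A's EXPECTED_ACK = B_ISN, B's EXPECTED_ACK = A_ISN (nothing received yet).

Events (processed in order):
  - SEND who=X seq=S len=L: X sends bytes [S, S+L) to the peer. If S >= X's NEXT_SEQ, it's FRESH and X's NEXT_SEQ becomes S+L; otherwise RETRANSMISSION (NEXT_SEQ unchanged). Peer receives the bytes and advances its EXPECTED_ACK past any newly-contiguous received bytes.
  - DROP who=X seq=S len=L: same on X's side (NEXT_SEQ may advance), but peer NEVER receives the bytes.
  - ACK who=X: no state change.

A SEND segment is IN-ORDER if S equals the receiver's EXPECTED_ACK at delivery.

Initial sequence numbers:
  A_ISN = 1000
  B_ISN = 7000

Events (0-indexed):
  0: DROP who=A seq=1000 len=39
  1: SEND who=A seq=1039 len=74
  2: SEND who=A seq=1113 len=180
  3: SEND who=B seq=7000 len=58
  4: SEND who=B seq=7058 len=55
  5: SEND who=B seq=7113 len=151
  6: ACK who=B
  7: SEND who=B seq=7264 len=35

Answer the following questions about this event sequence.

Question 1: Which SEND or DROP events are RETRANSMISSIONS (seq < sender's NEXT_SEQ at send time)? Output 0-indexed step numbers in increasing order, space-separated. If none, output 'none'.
Answer: none

Derivation:
Step 0: DROP seq=1000 -> fresh
Step 1: SEND seq=1039 -> fresh
Step 2: SEND seq=1113 -> fresh
Step 3: SEND seq=7000 -> fresh
Step 4: SEND seq=7058 -> fresh
Step 5: SEND seq=7113 -> fresh
Step 7: SEND seq=7264 -> fresh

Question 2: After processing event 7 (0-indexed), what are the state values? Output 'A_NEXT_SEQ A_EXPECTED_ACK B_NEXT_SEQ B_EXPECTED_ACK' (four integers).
After event 0: A_seq=1039 A_ack=7000 B_seq=7000 B_ack=1000
After event 1: A_seq=1113 A_ack=7000 B_seq=7000 B_ack=1000
After event 2: A_seq=1293 A_ack=7000 B_seq=7000 B_ack=1000
After event 3: A_seq=1293 A_ack=7058 B_seq=7058 B_ack=1000
After event 4: A_seq=1293 A_ack=7113 B_seq=7113 B_ack=1000
After event 5: A_seq=1293 A_ack=7264 B_seq=7264 B_ack=1000
After event 6: A_seq=1293 A_ack=7264 B_seq=7264 B_ack=1000
After event 7: A_seq=1293 A_ack=7299 B_seq=7299 B_ack=1000

1293 7299 7299 1000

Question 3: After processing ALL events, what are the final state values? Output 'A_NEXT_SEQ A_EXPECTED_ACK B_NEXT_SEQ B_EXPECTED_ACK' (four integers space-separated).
After event 0: A_seq=1039 A_ack=7000 B_seq=7000 B_ack=1000
After event 1: A_seq=1113 A_ack=7000 B_seq=7000 B_ack=1000
After event 2: A_seq=1293 A_ack=7000 B_seq=7000 B_ack=1000
After event 3: A_seq=1293 A_ack=7058 B_seq=7058 B_ack=1000
After event 4: A_seq=1293 A_ack=7113 B_seq=7113 B_ack=1000
After event 5: A_seq=1293 A_ack=7264 B_seq=7264 B_ack=1000
After event 6: A_seq=1293 A_ack=7264 B_seq=7264 B_ack=1000
After event 7: A_seq=1293 A_ack=7299 B_seq=7299 B_ack=1000

Answer: 1293 7299 7299 1000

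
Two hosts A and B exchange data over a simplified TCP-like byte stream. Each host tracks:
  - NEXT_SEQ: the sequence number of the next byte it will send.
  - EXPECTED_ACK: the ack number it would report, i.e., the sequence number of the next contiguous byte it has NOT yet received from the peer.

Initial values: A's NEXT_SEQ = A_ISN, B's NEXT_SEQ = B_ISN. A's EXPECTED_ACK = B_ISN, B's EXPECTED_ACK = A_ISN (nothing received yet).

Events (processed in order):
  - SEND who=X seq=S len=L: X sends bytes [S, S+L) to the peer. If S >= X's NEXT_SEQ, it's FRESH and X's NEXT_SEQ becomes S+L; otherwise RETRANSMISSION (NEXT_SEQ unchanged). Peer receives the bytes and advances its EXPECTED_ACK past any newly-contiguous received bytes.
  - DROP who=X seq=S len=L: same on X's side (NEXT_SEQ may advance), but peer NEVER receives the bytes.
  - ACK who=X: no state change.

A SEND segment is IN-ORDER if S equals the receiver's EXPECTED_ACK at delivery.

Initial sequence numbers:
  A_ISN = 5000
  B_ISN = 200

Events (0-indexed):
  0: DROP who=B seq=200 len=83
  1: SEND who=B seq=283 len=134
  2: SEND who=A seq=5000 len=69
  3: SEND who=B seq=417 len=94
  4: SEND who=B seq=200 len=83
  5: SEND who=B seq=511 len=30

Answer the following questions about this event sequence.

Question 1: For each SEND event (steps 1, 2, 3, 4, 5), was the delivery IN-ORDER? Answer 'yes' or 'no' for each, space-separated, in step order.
Answer: no yes no yes yes

Derivation:
Step 1: SEND seq=283 -> out-of-order
Step 2: SEND seq=5000 -> in-order
Step 3: SEND seq=417 -> out-of-order
Step 4: SEND seq=200 -> in-order
Step 5: SEND seq=511 -> in-order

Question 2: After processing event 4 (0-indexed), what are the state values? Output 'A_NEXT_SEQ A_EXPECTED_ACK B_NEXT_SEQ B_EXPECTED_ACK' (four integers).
After event 0: A_seq=5000 A_ack=200 B_seq=283 B_ack=5000
After event 1: A_seq=5000 A_ack=200 B_seq=417 B_ack=5000
After event 2: A_seq=5069 A_ack=200 B_seq=417 B_ack=5069
After event 3: A_seq=5069 A_ack=200 B_seq=511 B_ack=5069
After event 4: A_seq=5069 A_ack=511 B_seq=511 B_ack=5069

5069 511 511 5069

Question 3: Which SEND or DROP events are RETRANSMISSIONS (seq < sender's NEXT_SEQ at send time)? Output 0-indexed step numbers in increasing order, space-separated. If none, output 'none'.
Step 0: DROP seq=200 -> fresh
Step 1: SEND seq=283 -> fresh
Step 2: SEND seq=5000 -> fresh
Step 3: SEND seq=417 -> fresh
Step 4: SEND seq=200 -> retransmit
Step 5: SEND seq=511 -> fresh

Answer: 4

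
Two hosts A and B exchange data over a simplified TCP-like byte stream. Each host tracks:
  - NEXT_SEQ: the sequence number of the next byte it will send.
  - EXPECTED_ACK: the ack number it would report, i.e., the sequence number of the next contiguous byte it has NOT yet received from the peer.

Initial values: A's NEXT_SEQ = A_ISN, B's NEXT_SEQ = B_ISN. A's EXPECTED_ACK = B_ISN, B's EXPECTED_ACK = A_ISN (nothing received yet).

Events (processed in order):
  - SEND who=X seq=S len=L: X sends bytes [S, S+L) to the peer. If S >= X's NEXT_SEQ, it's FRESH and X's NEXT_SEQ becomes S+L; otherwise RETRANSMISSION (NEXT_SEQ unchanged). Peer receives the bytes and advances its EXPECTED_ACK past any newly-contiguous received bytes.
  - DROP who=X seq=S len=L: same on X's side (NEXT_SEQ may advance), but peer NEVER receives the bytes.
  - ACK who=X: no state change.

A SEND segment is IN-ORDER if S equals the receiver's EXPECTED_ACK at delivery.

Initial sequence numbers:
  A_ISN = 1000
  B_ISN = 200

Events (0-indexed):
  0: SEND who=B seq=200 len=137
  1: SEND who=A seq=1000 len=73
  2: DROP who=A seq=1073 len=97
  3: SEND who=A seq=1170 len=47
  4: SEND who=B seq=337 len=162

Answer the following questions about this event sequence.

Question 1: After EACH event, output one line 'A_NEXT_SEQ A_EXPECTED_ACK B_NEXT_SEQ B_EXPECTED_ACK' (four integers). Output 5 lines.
1000 337 337 1000
1073 337 337 1073
1170 337 337 1073
1217 337 337 1073
1217 499 499 1073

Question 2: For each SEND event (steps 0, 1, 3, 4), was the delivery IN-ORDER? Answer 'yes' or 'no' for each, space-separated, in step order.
Answer: yes yes no yes

Derivation:
Step 0: SEND seq=200 -> in-order
Step 1: SEND seq=1000 -> in-order
Step 3: SEND seq=1170 -> out-of-order
Step 4: SEND seq=337 -> in-order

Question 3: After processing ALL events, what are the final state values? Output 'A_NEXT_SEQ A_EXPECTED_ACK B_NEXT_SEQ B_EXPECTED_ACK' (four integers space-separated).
After event 0: A_seq=1000 A_ack=337 B_seq=337 B_ack=1000
After event 1: A_seq=1073 A_ack=337 B_seq=337 B_ack=1073
After event 2: A_seq=1170 A_ack=337 B_seq=337 B_ack=1073
After event 3: A_seq=1217 A_ack=337 B_seq=337 B_ack=1073
After event 4: A_seq=1217 A_ack=499 B_seq=499 B_ack=1073

Answer: 1217 499 499 1073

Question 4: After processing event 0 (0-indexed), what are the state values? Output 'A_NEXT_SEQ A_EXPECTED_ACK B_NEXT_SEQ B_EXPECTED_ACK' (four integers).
After event 0: A_seq=1000 A_ack=337 B_seq=337 B_ack=1000

1000 337 337 1000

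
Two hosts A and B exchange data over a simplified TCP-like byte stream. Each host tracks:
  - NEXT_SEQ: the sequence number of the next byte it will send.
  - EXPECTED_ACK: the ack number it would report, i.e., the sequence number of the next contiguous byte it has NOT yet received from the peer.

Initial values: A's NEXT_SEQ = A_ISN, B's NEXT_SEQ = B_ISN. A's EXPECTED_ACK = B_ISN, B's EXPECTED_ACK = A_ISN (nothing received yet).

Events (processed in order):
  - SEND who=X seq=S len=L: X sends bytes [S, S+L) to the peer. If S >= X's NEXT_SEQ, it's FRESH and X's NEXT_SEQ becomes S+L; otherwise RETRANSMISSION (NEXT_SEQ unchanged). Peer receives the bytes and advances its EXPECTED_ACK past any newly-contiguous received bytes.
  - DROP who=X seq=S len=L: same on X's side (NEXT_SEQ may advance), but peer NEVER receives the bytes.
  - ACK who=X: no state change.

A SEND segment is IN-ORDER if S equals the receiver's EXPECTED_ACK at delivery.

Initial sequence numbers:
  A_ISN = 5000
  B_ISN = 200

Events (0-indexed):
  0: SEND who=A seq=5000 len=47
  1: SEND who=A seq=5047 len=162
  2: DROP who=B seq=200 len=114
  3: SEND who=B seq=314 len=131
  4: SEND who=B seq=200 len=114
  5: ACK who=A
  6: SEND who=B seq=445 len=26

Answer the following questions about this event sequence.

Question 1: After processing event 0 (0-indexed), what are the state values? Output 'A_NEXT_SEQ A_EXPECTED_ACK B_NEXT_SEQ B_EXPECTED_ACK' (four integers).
After event 0: A_seq=5047 A_ack=200 B_seq=200 B_ack=5047

5047 200 200 5047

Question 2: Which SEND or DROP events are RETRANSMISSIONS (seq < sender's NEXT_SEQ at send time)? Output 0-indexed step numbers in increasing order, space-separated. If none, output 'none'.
Answer: 4

Derivation:
Step 0: SEND seq=5000 -> fresh
Step 1: SEND seq=5047 -> fresh
Step 2: DROP seq=200 -> fresh
Step 3: SEND seq=314 -> fresh
Step 4: SEND seq=200 -> retransmit
Step 6: SEND seq=445 -> fresh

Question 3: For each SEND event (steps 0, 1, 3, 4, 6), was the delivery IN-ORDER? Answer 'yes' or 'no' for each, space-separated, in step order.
Answer: yes yes no yes yes

Derivation:
Step 0: SEND seq=5000 -> in-order
Step 1: SEND seq=5047 -> in-order
Step 3: SEND seq=314 -> out-of-order
Step 4: SEND seq=200 -> in-order
Step 6: SEND seq=445 -> in-order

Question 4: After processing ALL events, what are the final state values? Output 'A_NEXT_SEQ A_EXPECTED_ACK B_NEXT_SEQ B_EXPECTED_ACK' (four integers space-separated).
After event 0: A_seq=5047 A_ack=200 B_seq=200 B_ack=5047
After event 1: A_seq=5209 A_ack=200 B_seq=200 B_ack=5209
After event 2: A_seq=5209 A_ack=200 B_seq=314 B_ack=5209
After event 3: A_seq=5209 A_ack=200 B_seq=445 B_ack=5209
After event 4: A_seq=5209 A_ack=445 B_seq=445 B_ack=5209
After event 5: A_seq=5209 A_ack=445 B_seq=445 B_ack=5209
After event 6: A_seq=5209 A_ack=471 B_seq=471 B_ack=5209

Answer: 5209 471 471 5209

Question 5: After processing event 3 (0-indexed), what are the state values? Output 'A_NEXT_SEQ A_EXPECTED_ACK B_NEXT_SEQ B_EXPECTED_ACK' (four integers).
After event 0: A_seq=5047 A_ack=200 B_seq=200 B_ack=5047
After event 1: A_seq=5209 A_ack=200 B_seq=200 B_ack=5209
After event 2: A_seq=5209 A_ack=200 B_seq=314 B_ack=5209
After event 3: A_seq=5209 A_ack=200 B_seq=445 B_ack=5209

5209 200 445 5209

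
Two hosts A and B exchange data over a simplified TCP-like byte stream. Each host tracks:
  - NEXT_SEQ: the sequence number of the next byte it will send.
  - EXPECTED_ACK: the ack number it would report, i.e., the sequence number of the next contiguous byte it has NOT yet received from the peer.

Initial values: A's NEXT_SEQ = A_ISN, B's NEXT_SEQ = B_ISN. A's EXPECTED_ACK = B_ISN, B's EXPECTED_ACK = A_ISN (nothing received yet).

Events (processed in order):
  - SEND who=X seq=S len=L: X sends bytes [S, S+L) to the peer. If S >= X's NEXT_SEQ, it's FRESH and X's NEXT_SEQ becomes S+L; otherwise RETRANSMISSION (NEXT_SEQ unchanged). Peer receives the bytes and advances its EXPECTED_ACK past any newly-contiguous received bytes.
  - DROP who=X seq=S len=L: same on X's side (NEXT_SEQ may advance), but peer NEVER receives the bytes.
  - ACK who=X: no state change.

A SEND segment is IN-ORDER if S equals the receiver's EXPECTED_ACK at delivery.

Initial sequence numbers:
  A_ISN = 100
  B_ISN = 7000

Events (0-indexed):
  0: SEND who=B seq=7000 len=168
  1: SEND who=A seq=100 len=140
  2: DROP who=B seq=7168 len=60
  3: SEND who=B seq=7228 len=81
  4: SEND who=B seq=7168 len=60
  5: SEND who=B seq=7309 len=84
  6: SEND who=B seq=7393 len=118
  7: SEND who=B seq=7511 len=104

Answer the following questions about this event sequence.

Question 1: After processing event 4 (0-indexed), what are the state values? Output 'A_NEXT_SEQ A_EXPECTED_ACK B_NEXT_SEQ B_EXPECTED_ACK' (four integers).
After event 0: A_seq=100 A_ack=7168 B_seq=7168 B_ack=100
After event 1: A_seq=240 A_ack=7168 B_seq=7168 B_ack=240
After event 2: A_seq=240 A_ack=7168 B_seq=7228 B_ack=240
After event 3: A_seq=240 A_ack=7168 B_seq=7309 B_ack=240
After event 4: A_seq=240 A_ack=7309 B_seq=7309 B_ack=240

240 7309 7309 240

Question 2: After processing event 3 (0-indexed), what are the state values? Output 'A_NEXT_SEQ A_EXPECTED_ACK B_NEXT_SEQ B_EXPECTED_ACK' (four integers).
After event 0: A_seq=100 A_ack=7168 B_seq=7168 B_ack=100
After event 1: A_seq=240 A_ack=7168 B_seq=7168 B_ack=240
After event 2: A_seq=240 A_ack=7168 B_seq=7228 B_ack=240
After event 3: A_seq=240 A_ack=7168 B_seq=7309 B_ack=240

240 7168 7309 240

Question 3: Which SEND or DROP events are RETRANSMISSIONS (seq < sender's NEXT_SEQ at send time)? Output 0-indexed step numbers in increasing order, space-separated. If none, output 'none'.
Step 0: SEND seq=7000 -> fresh
Step 1: SEND seq=100 -> fresh
Step 2: DROP seq=7168 -> fresh
Step 3: SEND seq=7228 -> fresh
Step 4: SEND seq=7168 -> retransmit
Step 5: SEND seq=7309 -> fresh
Step 6: SEND seq=7393 -> fresh
Step 7: SEND seq=7511 -> fresh

Answer: 4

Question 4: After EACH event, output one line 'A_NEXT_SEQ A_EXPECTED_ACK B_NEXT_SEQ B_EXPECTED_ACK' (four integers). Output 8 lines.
100 7168 7168 100
240 7168 7168 240
240 7168 7228 240
240 7168 7309 240
240 7309 7309 240
240 7393 7393 240
240 7511 7511 240
240 7615 7615 240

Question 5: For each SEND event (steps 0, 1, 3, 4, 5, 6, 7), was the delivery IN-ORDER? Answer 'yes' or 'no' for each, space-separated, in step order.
Step 0: SEND seq=7000 -> in-order
Step 1: SEND seq=100 -> in-order
Step 3: SEND seq=7228 -> out-of-order
Step 4: SEND seq=7168 -> in-order
Step 5: SEND seq=7309 -> in-order
Step 6: SEND seq=7393 -> in-order
Step 7: SEND seq=7511 -> in-order

Answer: yes yes no yes yes yes yes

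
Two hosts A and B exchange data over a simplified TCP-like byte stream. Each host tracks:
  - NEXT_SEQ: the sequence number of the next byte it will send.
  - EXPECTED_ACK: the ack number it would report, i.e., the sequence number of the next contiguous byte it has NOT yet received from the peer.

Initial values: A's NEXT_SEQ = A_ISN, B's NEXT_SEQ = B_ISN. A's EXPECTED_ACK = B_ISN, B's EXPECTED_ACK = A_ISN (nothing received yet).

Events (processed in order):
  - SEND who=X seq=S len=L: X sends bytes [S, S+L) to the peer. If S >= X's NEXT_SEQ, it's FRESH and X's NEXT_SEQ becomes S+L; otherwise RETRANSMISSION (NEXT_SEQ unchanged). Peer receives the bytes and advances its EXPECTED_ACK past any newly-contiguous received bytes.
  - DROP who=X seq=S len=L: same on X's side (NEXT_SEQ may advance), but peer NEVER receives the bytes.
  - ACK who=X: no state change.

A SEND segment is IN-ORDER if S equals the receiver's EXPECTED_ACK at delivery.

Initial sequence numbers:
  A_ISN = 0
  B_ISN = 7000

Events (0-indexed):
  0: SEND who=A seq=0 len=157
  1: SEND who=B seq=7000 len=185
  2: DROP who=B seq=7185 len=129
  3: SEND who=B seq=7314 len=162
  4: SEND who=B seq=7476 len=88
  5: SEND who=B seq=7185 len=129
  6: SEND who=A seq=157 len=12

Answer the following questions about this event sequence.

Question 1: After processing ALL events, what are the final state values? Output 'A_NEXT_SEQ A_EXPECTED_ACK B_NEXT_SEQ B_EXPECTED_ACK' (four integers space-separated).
After event 0: A_seq=157 A_ack=7000 B_seq=7000 B_ack=157
After event 1: A_seq=157 A_ack=7185 B_seq=7185 B_ack=157
After event 2: A_seq=157 A_ack=7185 B_seq=7314 B_ack=157
After event 3: A_seq=157 A_ack=7185 B_seq=7476 B_ack=157
After event 4: A_seq=157 A_ack=7185 B_seq=7564 B_ack=157
After event 5: A_seq=157 A_ack=7564 B_seq=7564 B_ack=157
After event 6: A_seq=169 A_ack=7564 B_seq=7564 B_ack=169

Answer: 169 7564 7564 169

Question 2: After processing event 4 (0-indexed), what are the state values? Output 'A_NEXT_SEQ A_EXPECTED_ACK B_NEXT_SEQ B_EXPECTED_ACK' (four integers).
After event 0: A_seq=157 A_ack=7000 B_seq=7000 B_ack=157
After event 1: A_seq=157 A_ack=7185 B_seq=7185 B_ack=157
After event 2: A_seq=157 A_ack=7185 B_seq=7314 B_ack=157
After event 3: A_seq=157 A_ack=7185 B_seq=7476 B_ack=157
After event 4: A_seq=157 A_ack=7185 B_seq=7564 B_ack=157

157 7185 7564 157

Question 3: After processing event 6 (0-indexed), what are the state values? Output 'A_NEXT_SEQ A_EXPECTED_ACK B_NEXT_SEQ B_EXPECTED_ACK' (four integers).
After event 0: A_seq=157 A_ack=7000 B_seq=7000 B_ack=157
After event 1: A_seq=157 A_ack=7185 B_seq=7185 B_ack=157
After event 2: A_seq=157 A_ack=7185 B_seq=7314 B_ack=157
After event 3: A_seq=157 A_ack=7185 B_seq=7476 B_ack=157
After event 4: A_seq=157 A_ack=7185 B_seq=7564 B_ack=157
After event 5: A_seq=157 A_ack=7564 B_seq=7564 B_ack=157
After event 6: A_seq=169 A_ack=7564 B_seq=7564 B_ack=169

169 7564 7564 169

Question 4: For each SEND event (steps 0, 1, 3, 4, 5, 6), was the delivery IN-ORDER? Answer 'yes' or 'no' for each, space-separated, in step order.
Answer: yes yes no no yes yes

Derivation:
Step 0: SEND seq=0 -> in-order
Step 1: SEND seq=7000 -> in-order
Step 3: SEND seq=7314 -> out-of-order
Step 4: SEND seq=7476 -> out-of-order
Step 5: SEND seq=7185 -> in-order
Step 6: SEND seq=157 -> in-order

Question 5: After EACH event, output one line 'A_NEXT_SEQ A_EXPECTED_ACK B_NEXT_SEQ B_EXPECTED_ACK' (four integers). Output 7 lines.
157 7000 7000 157
157 7185 7185 157
157 7185 7314 157
157 7185 7476 157
157 7185 7564 157
157 7564 7564 157
169 7564 7564 169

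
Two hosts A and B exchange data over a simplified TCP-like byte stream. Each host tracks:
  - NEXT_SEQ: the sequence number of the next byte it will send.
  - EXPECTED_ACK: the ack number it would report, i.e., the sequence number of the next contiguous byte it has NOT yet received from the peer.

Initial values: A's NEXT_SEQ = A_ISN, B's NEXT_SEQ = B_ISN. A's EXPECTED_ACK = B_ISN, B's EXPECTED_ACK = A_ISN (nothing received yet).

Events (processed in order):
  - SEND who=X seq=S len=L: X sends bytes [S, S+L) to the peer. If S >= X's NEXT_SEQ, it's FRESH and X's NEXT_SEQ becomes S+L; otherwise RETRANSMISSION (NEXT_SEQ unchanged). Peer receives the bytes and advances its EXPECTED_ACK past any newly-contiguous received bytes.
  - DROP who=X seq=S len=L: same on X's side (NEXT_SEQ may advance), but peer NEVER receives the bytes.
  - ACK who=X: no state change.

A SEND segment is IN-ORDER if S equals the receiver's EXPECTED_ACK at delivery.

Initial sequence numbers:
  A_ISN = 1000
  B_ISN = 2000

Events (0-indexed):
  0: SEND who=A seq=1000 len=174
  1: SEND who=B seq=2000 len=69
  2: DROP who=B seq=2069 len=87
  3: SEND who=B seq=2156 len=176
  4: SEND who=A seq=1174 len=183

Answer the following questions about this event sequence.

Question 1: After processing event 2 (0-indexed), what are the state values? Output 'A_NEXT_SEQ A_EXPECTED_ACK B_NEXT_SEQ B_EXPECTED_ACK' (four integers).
After event 0: A_seq=1174 A_ack=2000 B_seq=2000 B_ack=1174
After event 1: A_seq=1174 A_ack=2069 B_seq=2069 B_ack=1174
After event 2: A_seq=1174 A_ack=2069 B_seq=2156 B_ack=1174

1174 2069 2156 1174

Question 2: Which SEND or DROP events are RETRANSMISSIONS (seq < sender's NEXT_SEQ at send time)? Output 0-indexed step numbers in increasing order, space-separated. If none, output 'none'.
Step 0: SEND seq=1000 -> fresh
Step 1: SEND seq=2000 -> fresh
Step 2: DROP seq=2069 -> fresh
Step 3: SEND seq=2156 -> fresh
Step 4: SEND seq=1174 -> fresh

Answer: none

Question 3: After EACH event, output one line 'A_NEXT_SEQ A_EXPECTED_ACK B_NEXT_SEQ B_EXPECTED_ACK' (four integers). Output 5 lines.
1174 2000 2000 1174
1174 2069 2069 1174
1174 2069 2156 1174
1174 2069 2332 1174
1357 2069 2332 1357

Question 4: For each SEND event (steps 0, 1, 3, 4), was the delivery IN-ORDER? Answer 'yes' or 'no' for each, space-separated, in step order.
Answer: yes yes no yes

Derivation:
Step 0: SEND seq=1000 -> in-order
Step 1: SEND seq=2000 -> in-order
Step 3: SEND seq=2156 -> out-of-order
Step 4: SEND seq=1174 -> in-order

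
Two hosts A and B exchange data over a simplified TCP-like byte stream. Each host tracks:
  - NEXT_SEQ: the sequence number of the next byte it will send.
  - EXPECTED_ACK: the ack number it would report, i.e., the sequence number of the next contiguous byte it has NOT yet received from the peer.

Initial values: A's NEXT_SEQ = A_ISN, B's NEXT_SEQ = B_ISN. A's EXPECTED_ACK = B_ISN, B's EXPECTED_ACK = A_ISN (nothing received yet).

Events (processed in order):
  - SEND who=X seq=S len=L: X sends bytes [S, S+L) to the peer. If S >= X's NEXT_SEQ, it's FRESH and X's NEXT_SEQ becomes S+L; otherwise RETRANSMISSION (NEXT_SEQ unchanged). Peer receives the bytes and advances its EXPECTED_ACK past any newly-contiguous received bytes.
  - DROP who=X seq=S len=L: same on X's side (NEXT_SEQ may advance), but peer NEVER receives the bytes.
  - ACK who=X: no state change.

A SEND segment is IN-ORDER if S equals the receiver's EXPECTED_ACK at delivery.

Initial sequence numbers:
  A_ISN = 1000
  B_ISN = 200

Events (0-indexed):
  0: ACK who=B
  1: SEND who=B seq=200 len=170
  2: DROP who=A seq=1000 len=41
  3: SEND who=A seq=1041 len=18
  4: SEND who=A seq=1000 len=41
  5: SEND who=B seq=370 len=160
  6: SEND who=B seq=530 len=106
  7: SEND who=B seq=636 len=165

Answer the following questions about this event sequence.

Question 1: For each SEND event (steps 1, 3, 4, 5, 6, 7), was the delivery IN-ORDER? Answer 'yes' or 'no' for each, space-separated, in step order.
Answer: yes no yes yes yes yes

Derivation:
Step 1: SEND seq=200 -> in-order
Step 3: SEND seq=1041 -> out-of-order
Step 4: SEND seq=1000 -> in-order
Step 5: SEND seq=370 -> in-order
Step 6: SEND seq=530 -> in-order
Step 7: SEND seq=636 -> in-order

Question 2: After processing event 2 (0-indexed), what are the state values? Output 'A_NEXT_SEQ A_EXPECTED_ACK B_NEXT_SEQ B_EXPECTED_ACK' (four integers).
After event 0: A_seq=1000 A_ack=200 B_seq=200 B_ack=1000
After event 1: A_seq=1000 A_ack=370 B_seq=370 B_ack=1000
After event 2: A_seq=1041 A_ack=370 B_seq=370 B_ack=1000

1041 370 370 1000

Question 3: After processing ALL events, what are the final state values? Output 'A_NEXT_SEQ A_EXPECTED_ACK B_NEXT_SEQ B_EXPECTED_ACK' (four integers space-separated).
Answer: 1059 801 801 1059

Derivation:
After event 0: A_seq=1000 A_ack=200 B_seq=200 B_ack=1000
After event 1: A_seq=1000 A_ack=370 B_seq=370 B_ack=1000
After event 2: A_seq=1041 A_ack=370 B_seq=370 B_ack=1000
After event 3: A_seq=1059 A_ack=370 B_seq=370 B_ack=1000
After event 4: A_seq=1059 A_ack=370 B_seq=370 B_ack=1059
After event 5: A_seq=1059 A_ack=530 B_seq=530 B_ack=1059
After event 6: A_seq=1059 A_ack=636 B_seq=636 B_ack=1059
After event 7: A_seq=1059 A_ack=801 B_seq=801 B_ack=1059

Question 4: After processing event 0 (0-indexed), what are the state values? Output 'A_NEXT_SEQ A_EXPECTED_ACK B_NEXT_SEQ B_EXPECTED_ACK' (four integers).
After event 0: A_seq=1000 A_ack=200 B_seq=200 B_ack=1000

1000 200 200 1000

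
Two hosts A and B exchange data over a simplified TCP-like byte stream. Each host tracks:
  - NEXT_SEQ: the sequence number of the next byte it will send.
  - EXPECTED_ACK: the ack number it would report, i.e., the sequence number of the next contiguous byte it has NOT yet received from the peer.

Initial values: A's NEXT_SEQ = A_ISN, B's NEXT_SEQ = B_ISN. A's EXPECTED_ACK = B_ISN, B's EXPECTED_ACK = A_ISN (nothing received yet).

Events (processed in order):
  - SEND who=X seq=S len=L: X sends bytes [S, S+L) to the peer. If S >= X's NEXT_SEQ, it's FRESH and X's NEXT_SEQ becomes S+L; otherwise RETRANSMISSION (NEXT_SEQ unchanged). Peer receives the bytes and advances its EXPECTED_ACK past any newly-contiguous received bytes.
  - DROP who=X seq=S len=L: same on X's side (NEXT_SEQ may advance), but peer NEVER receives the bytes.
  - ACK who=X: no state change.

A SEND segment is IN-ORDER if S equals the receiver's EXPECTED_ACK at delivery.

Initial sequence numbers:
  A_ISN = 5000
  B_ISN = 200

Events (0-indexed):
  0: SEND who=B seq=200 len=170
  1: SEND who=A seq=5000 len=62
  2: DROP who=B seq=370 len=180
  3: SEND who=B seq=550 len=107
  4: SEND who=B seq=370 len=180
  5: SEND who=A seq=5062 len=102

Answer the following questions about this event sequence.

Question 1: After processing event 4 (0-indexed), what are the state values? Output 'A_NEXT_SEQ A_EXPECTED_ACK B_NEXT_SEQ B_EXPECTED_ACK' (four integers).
After event 0: A_seq=5000 A_ack=370 B_seq=370 B_ack=5000
After event 1: A_seq=5062 A_ack=370 B_seq=370 B_ack=5062
After event 2: A_seq=5062 A_ack=370 B_seq=550 B_ack=5062
After event 3: A_seq=5062 A_ack=370 B_seq=657 B_ack=5062
After event 4: A_seq=5062 A_ack=657 B_seq=657 B_ack=5062

5062 657 657 5062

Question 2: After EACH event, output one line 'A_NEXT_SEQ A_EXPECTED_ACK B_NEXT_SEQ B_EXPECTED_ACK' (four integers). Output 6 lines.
5000 370 370 5000
5062 370 370 5062
5062 370 550 5062
5062 370 657 5062
5062 657 657 5062
5164 657 657 5164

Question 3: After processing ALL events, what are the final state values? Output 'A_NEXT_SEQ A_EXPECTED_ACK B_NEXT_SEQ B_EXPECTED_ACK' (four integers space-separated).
Answer: 5164 657 657 5164

Derivation:
After event 0: A_seq=5000 A_ack=370 B_seq=370 B_ack=5000
After event 1: A_seq=5062 A_ack=370 B_seq=370 B_ack=5062
After event 2: A_seq=5062 A_ack=370 B_seq=550 B_ack=5062
After event 3: A_seq=5062 A_ack=370 B_seq=657 B_ack=5062
After event 4: A_seq=5062 A_ack=657 B_seq=657 B_ack=5062
After event 5: A_seq=5164 A_ack=657 B_seq=657 B_ack=5164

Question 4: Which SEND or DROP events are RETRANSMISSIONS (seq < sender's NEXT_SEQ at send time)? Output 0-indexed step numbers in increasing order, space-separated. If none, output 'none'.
Step 0: SEND seq=200 -> fresh
Step 1: SEND seq=5000 -> fresh
Step 2: DROP seq=370 -> fresh
Step 3: SEND seq=550 -> fresh
Step 4: SEND seq=370 -> retransmit
Step 5: SEND seq=5062 -> fresh

Answer: 4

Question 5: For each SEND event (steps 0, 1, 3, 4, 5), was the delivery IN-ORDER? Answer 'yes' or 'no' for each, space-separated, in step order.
Answer: yes yes no yes yes

Derivation:
Step 0: SEND seq=200 -> in-order
Step 1: SEND seq=5000 -> in-order
Step 3: SEND seq=550 -> out-of-order
Step 4: SEND seq=370 -> in-order
Step 5: SEND seq=5062 -> in-order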